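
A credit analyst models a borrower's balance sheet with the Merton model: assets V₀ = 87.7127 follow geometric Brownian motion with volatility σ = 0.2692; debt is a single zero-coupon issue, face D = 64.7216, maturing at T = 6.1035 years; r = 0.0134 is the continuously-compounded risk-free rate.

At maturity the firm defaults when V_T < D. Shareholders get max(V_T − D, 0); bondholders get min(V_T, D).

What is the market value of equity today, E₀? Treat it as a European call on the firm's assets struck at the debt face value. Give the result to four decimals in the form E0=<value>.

d₁ = [ln(V₀/D) + (r + σ²/2)T] / (σ√T)
   = [ln(87.7127/64.7216) + (0.0134 + 0.5·0.2692²)·6.1035] / (0.2692·√6.1035)
   = [0.303972 + 0.302943] / 0.665066 = 0.912564
d₂ = d₁ − σ√T = 0.912564 − 0.665066 = 0.247498
N(d₁) = 0.819264,  N(d₂) = 0.597739,  e^(−rT) = 0.921468
E₀ = V₀·N(d₁) − D·e^(−rT)·N(d₂)
   = 87.7127·0.819264 − 64.7216·0.921468·0.597739 = 36.211381

E0=36.2114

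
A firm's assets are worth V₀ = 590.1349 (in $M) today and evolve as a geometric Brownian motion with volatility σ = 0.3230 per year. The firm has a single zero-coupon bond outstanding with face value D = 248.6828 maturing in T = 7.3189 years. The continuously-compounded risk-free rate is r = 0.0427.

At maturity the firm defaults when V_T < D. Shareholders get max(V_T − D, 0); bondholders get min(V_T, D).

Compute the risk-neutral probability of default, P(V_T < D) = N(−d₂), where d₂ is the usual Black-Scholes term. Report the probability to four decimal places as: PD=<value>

PD=0.1815

d₁ = [ln(V₀/D) + (r + σ²/2)T] / (σ√T)
   = [ln(590.1349/248.6828) + (0.0427 + 0.5·0.3230²)·7.3189] / (0.3230·√7.3189)
   = [0.864173 + 0.694304] / 0.873827 = 1.783507
d₂ = d₁ − σ√T = 1.783507 − 0.873827 = 0.909680
risk-neutral PD = N(−d₂) = N(-0.909680) = 0.181496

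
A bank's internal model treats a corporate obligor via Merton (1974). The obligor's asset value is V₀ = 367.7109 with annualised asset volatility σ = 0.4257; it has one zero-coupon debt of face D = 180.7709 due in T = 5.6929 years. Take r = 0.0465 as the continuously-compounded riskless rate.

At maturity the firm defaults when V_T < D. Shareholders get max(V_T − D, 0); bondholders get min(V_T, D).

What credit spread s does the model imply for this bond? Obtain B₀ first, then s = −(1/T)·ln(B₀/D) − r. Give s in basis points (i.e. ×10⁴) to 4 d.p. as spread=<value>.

d₁ = [ln(V₀/D) + (r + σ²/2)T] / (σ√T)
   = [ln(367.7109/180.7709) + (0.0465 + 0.5·0.4257²)·5.6929] / (0.4257·√5.6929)
   = [0.710067 + 0.780555] / 1.015712 = 1.467564
d₂ = d₁ − σ√T = 1.467564 − 1.015712 = 0.451852
N(d₁) = 0.928889,  N(d₂) = 0.674312,  e^(−rT) = 0.767421
E₀ = V₀·N(d₁) − D·e^(−rT)·N(d₂)
   = 367.7109·0.928889 − 180.7709·0.767421·0.674312 = 248.016908
B₀ = V₀ − E₀ = 367.7109 − 248.016908 = 119.693992
spread = −(1/T)·ln(B₀/D) − r = −(1/5.6929)·ln(119.693992/180.7709) − 0.0465 = 0.02592215
in basis points: 0.02592215 × 10⁴ = 259.2215 bp

spread=259.2215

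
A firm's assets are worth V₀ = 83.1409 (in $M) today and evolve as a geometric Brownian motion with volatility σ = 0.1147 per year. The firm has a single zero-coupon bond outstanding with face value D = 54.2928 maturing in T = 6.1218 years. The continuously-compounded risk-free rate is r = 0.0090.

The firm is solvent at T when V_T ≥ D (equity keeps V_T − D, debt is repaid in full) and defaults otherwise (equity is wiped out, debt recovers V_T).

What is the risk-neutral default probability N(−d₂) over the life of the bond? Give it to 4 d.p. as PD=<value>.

d₁ = [ln(V₀/D) + (r + σ²/2)T] / (σ√T)
   = [ln(83.1409/54.2928) + (0.0090 + 0.5·0.1147²)·6.1218] / (0.1147·√6.1218)
   = [0.426145 + 0.095366] / 0.283794 = 1.837640
d₂ = d₁ − σ√T = 1.837640 − 0.283794 = 1.553846
risk-neutral PD = N(−d₂) = N(-1.553846) = 0.060111

PD=0.0601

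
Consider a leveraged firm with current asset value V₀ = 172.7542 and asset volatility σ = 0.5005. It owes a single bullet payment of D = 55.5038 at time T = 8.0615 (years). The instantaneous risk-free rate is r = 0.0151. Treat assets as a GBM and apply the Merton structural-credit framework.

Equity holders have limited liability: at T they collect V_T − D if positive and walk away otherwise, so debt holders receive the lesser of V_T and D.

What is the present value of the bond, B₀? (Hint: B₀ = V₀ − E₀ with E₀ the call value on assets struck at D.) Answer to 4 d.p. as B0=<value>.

d₁ = [ln(V₀/D) + (r + σ²/2)T] / (σ√T)
   = [ln(172.7542/55.5038) + (0.0151 + 0.5·0.5005²)·8.0615] / (0.5005·√8.0615)
   = [1.135418 + 1.131433] / 1.421059 = 1.595185
d₂ = d₁ − σ√T = 1.595185 − 1.421059 = 0.174126
N(d₁) = 0.944665,  N(d₂) = 0.569117,  e^(−rT) = 0.885389
E₀ = V₀·N(d₁) − D·e^(−rT)·N(d₂)
   = 172.7542·0.944665 − 55.5038·0.885389·0.569117 = 135.226983
B₀ = V₀ − E₀ = 172.7542 − 135.226983 = 37.527217

B0=37.5272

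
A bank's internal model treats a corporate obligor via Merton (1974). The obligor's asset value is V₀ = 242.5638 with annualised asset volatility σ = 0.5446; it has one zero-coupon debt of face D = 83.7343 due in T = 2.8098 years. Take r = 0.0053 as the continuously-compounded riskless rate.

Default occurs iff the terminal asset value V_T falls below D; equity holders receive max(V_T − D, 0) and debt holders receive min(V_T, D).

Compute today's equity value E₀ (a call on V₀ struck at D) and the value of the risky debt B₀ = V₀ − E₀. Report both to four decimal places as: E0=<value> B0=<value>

E0=167.0865 B0=75.4773

d₁ = [ln(V₀/D) + (r + σ²/2)T] / (σ√T)
   = [ln(242.5638/83.7343) + (0.0053 + 0.5·0.5446²)·2.8098] / (0.5446·√2.8098)
   = [1.063616 + 0.431570] / 0.912883 = 1.637872
d₂ = d₁ − σ√T = 1.637872 − 0.912883 = 0.724988
N(d₁) = 0.949276,  N(d₂) = 0.765770,  e^(−rT) = 0.985218
E₀ = V₀·N(d₁) − D·e^(−rT)·N(d₂)
   = 242.5638·0.949276 − 83.7343·0.985218·0.765770 = 167.086506
B₀ = V₀ − E₀ = 242.5638 − 167.086506 = 75.477294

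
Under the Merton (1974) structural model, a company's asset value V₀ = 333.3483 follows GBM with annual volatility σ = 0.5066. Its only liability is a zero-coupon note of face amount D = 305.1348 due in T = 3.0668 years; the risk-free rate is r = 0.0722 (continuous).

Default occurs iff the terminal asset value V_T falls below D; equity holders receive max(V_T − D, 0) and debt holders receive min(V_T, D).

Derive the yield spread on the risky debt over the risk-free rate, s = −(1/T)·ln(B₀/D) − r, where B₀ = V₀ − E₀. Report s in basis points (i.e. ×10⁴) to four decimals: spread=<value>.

spread=920.4229

d₁ = [ln(V₀/D) + (r + σ²/2)T] / (σ√T)
   = [ln(333.3483/305.1348) + (0.0722 + 0.5·0.5066²)·3.0668] / (0.5066·√3.0668)
   = [0.088434 + 0.614960] / 0.887172 = 0.792850
d₂ = d₁ − σ√T = 0.792850 − 0.887172 = -0.094322
N(d₁) = 0.786067,  N(d₂) = 0.462427,  e^(−rT) = 0.801378
E₀ = V₀·N(d₁) − D·e^(−rT)·N(d₂)
   = 333.3483·0.786067 − 305.1348·0.801378·0.462427 = 148.957874
B₀ = V₀ − E₀ = 333.3483 − 148.957874 = 184.390426
spread = −(1/T)·ln(B₀/D) − r = −(1/3.0668)·ln(184.390426/305.1348) − 0.0722 = 0.09204229
in basis points: 0.09204229 × 10⁴ = 920.4229 bp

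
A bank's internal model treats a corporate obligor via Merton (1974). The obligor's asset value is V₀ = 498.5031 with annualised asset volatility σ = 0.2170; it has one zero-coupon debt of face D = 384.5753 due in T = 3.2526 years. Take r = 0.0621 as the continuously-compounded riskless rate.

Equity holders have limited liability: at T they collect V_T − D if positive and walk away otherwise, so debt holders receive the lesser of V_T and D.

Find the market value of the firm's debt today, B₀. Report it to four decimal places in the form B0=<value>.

B0=305.2854

d₁ = [ln(V₀/D) + (r + σ²/2)T] / (σ√T)
   = [ln(498.5031/384.5753) + (0.0621 + 0.5·0.2170²)·3.2526] / (0.2170·√3.2526)
   = [0.259470 + 0.278567] / 0.391359 = 1.374794
d₂ = d₁ − σ√T = 1.374794 − 0.391359 = 0.983435
N(d₁) = 0.915402,  N(d₂) = 0.837303,  e^(−rT) = 0.817106
E₀ = V₀·N(d₁) − D·e^(−rT)·N(d₂)
   = 498.5031·0.915402 − 384.5753·0.817106·0.837303 = 193.217716
B₀ = V₀ − E₀ = 498.5031 − 193.217716 = 305.285384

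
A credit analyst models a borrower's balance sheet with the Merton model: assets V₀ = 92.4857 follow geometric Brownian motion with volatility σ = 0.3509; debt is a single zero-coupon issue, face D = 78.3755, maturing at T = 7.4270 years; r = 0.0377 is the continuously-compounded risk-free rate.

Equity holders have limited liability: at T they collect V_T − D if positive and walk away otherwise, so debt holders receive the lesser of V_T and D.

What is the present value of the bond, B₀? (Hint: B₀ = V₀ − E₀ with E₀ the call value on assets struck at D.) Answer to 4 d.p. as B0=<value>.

B0=45.2887

d₁ = [ln(V₀/D) + (r + σ²/2)T] / (σ√T)
   = [ln(92.4857/78.3755) + (0.0377 + 0.5·0.3509²)·7.4270] / (0.3509·√7.4270)
   = [0.165543 + 0.737244] / 0.956291 = 0.944050
d₂ = d₁ − σ√T = 0.944050 − 0.956291 = -0.012241
N(d₁) = 0.827428,  N(d₂) = 0.495117,  e^(−rT) = 0.755785
E₀ = V₀·N(d₁) − D·e^(−rT)·N(d₂)
   = 92.4857·0.827428 − 78.3755·0.755785·0.495117 = 47.196992
B₀ = V₀ − E₀ = 92.4857 − 47.196992 = 45.288708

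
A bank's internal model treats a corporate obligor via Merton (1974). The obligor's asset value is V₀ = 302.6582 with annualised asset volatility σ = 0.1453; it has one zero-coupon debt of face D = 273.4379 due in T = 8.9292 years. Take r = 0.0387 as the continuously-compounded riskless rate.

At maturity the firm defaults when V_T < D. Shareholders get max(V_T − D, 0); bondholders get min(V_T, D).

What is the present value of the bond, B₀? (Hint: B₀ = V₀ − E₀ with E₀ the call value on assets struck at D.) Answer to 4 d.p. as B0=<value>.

B0=185.3990

d₁ = [ln(V₀/D) + (r + σ²/2)T] / (σ√T)
   = [ln(302.6582/273.4379) + (0.0387 + 0.5·0.1453²)·8.9292] / (0.1453·√8.9292)
   = [0.101530 + 0.439817] / 0.434182 = 1.246819
d₂ = d₁ − σ√T = 1.246819 − 0.434182 = 0.812637
N(d₁) = 0.893768,  N(d₂) = 0.791787,  e^(−rT) = 0.707824
E₀ = V₀·N(d₁) − D·e^(−rT)·N(d₂)
   = 302.6582·0.893768 − 273.4379·0.707824·0.791787 = 117.259160
B₀ = V₀ − E₀ = 302.6582 − 117.259160 = 185.399040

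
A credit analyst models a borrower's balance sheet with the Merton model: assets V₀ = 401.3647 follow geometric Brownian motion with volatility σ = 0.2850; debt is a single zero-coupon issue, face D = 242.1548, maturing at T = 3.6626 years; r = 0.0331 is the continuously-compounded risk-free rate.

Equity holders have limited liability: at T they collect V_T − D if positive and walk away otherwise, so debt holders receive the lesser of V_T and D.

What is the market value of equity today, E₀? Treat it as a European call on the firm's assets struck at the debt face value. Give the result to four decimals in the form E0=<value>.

d₁ = [ln(V₀/D) + (r + σ²/2)T] / (σ√T)
   = [ln(401.3647/242.1548) + (0.0331 + 0.5·0.2850²)·3.6626] / (0.2850·√3.6626)
   = [0.505293 + 0.269979] / 0.545431 = 1.421395
d₂ = d₁ − σ√T = 1.421395 − 0.545431 = 0.875965
N(d₁) = 0.922399,  N(d₂) = 0.809475,  e^(−rT) = 0.885828
E₀ = V₀·N(d₁) − D·e^(−rT)·N(d₂)
   = 401.3647·0.922399 − 242.1548·0.885828·0.809475 = 196.579815

E0=196.5798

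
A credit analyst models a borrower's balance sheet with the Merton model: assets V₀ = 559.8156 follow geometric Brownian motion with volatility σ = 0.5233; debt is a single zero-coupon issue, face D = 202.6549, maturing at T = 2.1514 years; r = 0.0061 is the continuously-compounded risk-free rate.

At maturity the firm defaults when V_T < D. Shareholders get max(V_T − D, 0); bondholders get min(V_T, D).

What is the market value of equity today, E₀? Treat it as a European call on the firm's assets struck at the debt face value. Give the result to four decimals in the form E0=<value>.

d₁ = [ln(V₀/D) + (r + σ²/2)T] / (σ√T)
   = [ln(559.8156/202.6549) + (0.0061 + 0.5·0.5233²)·2.1514] / (0.5233·√2.1514)
   = [1.016103 + 0.307696] / 0.767558 = 1.724689
d₂ = d₁ − σ√T = 1.724689 − 0.767558 = 0.957131
N(d₁) = 0.957708,  N(d₂) = 0.830749,  e^(−rT) = 0.986962
E₀ = V₀·N(d₁) − D·e^(−rT)·N(d₂)
   = 559.8156·0.957708 − 202.6549·0.986962·0.830749 = 369.979561

E0=369.9796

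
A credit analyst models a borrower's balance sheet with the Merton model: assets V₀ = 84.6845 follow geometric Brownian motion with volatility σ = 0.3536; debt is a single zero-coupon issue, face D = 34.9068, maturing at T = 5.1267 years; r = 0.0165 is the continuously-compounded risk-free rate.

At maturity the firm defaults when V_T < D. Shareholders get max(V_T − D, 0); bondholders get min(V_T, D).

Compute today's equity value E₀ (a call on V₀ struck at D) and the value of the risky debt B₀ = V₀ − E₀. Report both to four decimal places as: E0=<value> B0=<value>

E0=54.7702 B0=29.9143

d₁ = [ln(V₀/D) + (r + σ²/2)T] / (σ√T)
   = [ln(84.6845/34.9068) + (0.0165 + 0.5·0.3536²)·5.1267] / (0.3536·√5.1267)
   = [0.886251 + 0.405094] / 0.800629 = 1.612913
d₂ = d₁ − σ√T = 1.612913 − 0.800629 = 0.812284
N(d₁) = 0.946618,  N(d₂) = 0.791686,  e^(−rT) = 0.918888
E₀ = V₀·N(d₁) − D·e^(−rT)·N(d₂)
   = 84.6845·0.946618 − 34.9068·0.918888·0.791686 = 54.770217
B₀ = V₀ − E₀ = 84.6845 − 54.770217 = 29.914283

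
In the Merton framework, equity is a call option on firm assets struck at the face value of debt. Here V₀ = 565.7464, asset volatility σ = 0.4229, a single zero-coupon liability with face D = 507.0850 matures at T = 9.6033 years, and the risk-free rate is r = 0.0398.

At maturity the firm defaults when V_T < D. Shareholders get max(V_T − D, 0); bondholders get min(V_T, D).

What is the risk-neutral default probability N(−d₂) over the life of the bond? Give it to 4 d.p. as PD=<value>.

d₁ = [ln(V₀/D) + (r + σ²/2)T] / (σ√T)
   = [ln(565.7464/507.0850) + (0.0398 + 0.5·0.4229²)·9.6033] / (0.4229·√9.6033)
   = [0.109467 + 1.240960] / 1.310533 = 1.030441
d₂ = d₁ − σ√T = 1.030441 − 1.310533 = -0.280092
risk-neutral PD = N(−d₂) = N(0.280092) = 0.610296

PD=0.6103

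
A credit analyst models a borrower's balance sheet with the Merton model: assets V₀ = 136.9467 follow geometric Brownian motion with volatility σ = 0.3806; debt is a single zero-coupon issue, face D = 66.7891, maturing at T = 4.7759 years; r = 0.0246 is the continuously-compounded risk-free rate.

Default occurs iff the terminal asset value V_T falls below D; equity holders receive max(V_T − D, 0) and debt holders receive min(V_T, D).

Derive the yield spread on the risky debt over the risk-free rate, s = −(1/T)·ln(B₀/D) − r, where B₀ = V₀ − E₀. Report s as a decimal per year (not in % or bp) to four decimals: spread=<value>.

d₁ = [ln(V₀/D) + (r + σ²/2)T] / (σ√T)
   = [ln(136.9467/66.7891) + (0.0246 + 0.5·0.3806²)·4.7759] / (0.3806·√4.7759)
   = [0.718052 + 0.463397] / 0.831757 = 1.420426
d₂ = d₁ − σ√T = 1.420426 − 0.831757 = 0.588669
N(d₁) = 0.922258,  N(d₂) = 0.721958,  e^(−rT) = 0.889152
E₀ = V₀·N(d₁) − D·e^(−rT)·N(d₂)
   = 136.9467·0.922258 − 66.7891·0.889152·0.721958 = 83.426237
B₀ = V₀ − E₀ = 136.9467 − 83.426237 = 53.520463
spread = −(1/T)·ln(B₀/D) − r = −(1/4.7759)·ln(53.520463/66.7891) − 0.0246 = 0.02177363

spread=0.0218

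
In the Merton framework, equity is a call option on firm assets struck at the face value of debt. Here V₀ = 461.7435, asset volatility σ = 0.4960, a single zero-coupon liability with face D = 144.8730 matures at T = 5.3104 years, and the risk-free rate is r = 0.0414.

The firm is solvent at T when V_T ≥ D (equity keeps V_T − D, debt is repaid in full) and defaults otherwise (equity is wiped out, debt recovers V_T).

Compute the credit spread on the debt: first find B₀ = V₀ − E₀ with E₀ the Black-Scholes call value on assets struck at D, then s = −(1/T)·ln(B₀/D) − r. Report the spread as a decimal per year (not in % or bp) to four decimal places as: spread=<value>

d₁ = [ln(V₀/D) + (r + σ²/2)T] / (σ√T)
   = [ln(461.7435/144.8730) + (0.0414 + 0.5·0.4960²)·5.3104] / (0.4960·√5.3104)
   = [1.159152 + 0.873072] / 1.142998 = 1.777978
d₂ = d₁ − σ√T = 1.777978 − 1.142998 = 0.634980
N(d₁) = 0.962296,  N(d₂) = 0.737279,  e^(−rT) = 0.802639
E₀ = V₀·N(d₁) − D·e^(−rT)·N(d₂)
   = 461.7435·0.962296 − 144.8730·0.802639·0.737279 = 358.602692
B₀ = V₀ − E₀ = 461.7435 − 358.602692 = 103.140808
spread = −(1/T)·ln(B₀/D) − r = −(1/5.3104)·ln(103.140808/144.8730) − 0.0414 = 0.02258056

spread=0.0226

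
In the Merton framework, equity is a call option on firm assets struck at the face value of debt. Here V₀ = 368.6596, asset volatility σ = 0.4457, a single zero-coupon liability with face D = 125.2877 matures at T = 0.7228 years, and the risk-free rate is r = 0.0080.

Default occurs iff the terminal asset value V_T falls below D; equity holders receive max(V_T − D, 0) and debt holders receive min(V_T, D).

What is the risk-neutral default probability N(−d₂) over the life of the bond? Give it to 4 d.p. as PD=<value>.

PD=0.0037

d₁ = [ln(V₀/D) + (r + σ²/2)T] / (σ√T)
   = [ln(368.6596/125.2877) + (0.0080 + 0.5·0.4457²)·0.7228] / (0.4457·√0.7228)
   = [1.079261 + 0.077574] / 0.378924 = 3.052950
d₂ = d₁ − σ√T = 3.052950 − 0.378924 = 2.674027
risk-neutral PD = N(−d₂) = N(-2.674027) = 0.003747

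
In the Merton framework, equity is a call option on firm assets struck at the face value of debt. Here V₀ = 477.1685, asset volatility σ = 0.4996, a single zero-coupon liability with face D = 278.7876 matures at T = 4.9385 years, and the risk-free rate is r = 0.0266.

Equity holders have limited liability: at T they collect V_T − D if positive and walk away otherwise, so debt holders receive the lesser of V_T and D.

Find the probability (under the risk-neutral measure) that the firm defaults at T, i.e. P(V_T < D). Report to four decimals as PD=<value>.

d₁ = [ln(V₀/D) + (r + σ²/2)T] / (σ√T)
   = [ln(477.1685/278.7876) + (0.0266 + 0.5·0.4996²)·4.9385] / (0.4996·√4.9385)
   = [0.537419 + 0.747689] / 1.110248 = 1.157497
d₂ = d₁ − σ√T = 1.157497 − 1.110248 = 0.047249
risk-neutral PD = N(−d₂) = N(-0.047249) = 0.481157

PD=0.4812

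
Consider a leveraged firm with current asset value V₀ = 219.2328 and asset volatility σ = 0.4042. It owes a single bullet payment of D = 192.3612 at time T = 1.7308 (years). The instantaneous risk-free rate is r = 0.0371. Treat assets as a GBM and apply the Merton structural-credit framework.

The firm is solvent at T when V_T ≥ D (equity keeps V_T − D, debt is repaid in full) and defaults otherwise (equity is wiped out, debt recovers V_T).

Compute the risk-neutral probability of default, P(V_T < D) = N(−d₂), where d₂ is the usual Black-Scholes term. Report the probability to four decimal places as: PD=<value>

PD=0.4599

d₁ = [ln(V₀/D) + (r + σ²/2)T] / (σ√T)
   = [ln(219.2328/192.3612) + (0.0371 + 0.5·0.4042²)·1.7308] / (0.4042·√1.7308)
   = [0.130759 + 0.205600] / 0.531765 = 0.632533
d₂ = d₁ − σ√T = 0.632533 − 0.531765 = 0.100768
risk-neutral PD = N(−d₂) = N(-0.100768) = 0.459867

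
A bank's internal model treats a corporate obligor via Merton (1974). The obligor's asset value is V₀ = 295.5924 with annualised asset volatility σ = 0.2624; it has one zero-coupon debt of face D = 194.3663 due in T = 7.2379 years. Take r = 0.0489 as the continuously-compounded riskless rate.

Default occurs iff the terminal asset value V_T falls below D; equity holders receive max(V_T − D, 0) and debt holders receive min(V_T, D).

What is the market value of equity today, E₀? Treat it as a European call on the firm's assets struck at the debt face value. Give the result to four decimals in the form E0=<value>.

E0=168.5913

d₁ = [ln(V₀/D) + (r + σ²/2)T] / (σ√T)
   = [ln(295.5924/194.3663) + (0.0489 + 0.5·0.2624²)·7.2379] / (0.2624·√7.2379)
   = [0.419237 + 0.603112] / 0.705944 = 1.448201
d₂ = d₁ − σ√T = 1.448201 − 0.705944 = 0.742257
N(d₁) = 0.926220,  N(d₂) = 0.771034,  e^(−rT) = 0.701922
E₀ = V₀·N(d₁) − D·e^(−rT)·N(d₂)
   = 295.5924·0.926220 − 194.3663·0.701922·0.771034 = 168.591313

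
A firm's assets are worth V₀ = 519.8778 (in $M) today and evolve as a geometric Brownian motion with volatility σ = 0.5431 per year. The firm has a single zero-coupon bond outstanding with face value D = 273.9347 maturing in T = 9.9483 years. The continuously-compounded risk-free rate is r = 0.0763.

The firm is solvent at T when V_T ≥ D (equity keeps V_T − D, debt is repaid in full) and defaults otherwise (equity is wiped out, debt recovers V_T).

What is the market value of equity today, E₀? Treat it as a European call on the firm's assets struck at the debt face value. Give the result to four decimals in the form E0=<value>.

d₁ = [ln(V₀/D) + (r + σ²/2)T] / (σ√T)
   = [ln(519.8778/273.9347) + (0.0763 + 0.5·0.5431²)·9.9483] / (0.5431·√9.9483)
   = [0.640704 + 2.226219] / 1.712988 = 1.673639
d₂ = d₁ − σ√T = 1.673639 − 1.712988 = -0.039349
N(d₁) = 0.952899,  N(d₂) = 0.484306,  e^(−rT) = 0.468108
E₀ = V₀·N(d₁) − D·e^(−rT)·N(d₂)
   = 519.8778·0.952899 − 273.9347·0.468108·0.484306 = 433.288009

E0=433.2880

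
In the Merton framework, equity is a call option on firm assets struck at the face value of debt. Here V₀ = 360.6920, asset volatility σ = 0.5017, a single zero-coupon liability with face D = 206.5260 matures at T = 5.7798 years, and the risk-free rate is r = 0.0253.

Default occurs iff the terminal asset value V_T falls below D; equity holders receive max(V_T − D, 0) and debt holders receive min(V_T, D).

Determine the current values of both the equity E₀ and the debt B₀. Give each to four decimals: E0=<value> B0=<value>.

d₁ = [ln(V₀/D) + (r + σ²/2)T] / (σ√T)
   = [ln(360.6920/206.5260) + (0.0253 + 0.5·0.5017²)·5.7798] / (0.5017·√5.7798)
   = [0.557598 + 0.873625] / 1.206148 = 1.186607
d₂ = d₁ − σ√T = 1.186607 − 1.206148 = -0.019541
N(d₁) = 0.882309,  N(d₂) = 0.492205,  e^(−rT) = 0.863960
E₀ = V₀·N(d₁) − D·e^(−rT)·N(d₂)
   = 360.6920·0.882309 − 206.5260·0.863960·0.492205 = 230.417473
B₀ = V₀ − E₀ = 360.6920 − 230.417473 = 130.274527

E0=230.4175 B0=130.2745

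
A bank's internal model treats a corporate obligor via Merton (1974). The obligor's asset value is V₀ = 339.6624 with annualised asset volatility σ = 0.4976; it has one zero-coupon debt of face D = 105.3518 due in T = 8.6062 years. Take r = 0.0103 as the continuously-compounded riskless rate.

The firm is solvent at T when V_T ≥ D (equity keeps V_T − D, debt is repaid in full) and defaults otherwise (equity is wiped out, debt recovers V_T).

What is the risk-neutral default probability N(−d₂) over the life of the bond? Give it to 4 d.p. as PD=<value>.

d₁ = [ln(V₀/D) + (r + σ²/2)T] / (σ√T)
   = [ln(339.6624/105.3518) + (0.0103 + 0.5·0.4976²)·8.6062] / (0.4976·√8.6062)
   = [1.170647 + 1.154116] / 1.459776 = 1.592548
d₂ = d₁ − σ√T = 1.592548 − 1.459776 = 0.132773
risk-neutral PD = N(−d₂) = N(-0.132773) = 0.447187

PD=0.4472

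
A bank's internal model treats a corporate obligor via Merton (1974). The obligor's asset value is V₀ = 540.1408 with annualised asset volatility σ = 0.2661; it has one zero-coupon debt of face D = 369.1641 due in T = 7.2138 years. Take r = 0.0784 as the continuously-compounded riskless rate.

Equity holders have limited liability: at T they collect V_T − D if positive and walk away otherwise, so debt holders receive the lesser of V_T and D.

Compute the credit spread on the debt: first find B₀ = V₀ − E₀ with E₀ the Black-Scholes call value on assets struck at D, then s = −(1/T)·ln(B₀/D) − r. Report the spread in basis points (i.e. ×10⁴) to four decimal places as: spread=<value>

spread=67.4323

d₁ = [ln(V₀/D) + (r + σ²/2)T] / (σ√T)
   = [ln(540.1408/369.1641) + (0.0784 + 0.5·0.2661²)·7.2138] / (0.2661·√7.2138)
   = [0.380589 + 0.820964] / 0.714705 = 1.681186
d₂ = d₁ − σ√T = 1.681186 − 0.714705 = 0.966481
N(d₁) = 0.953637,  N(d₂) = 0.833098,  e^(−rT) = 0.568041
E₀ = V₀·N(d₁) − D·e^(−rT)·N(d₂)
   = 540.1408·0.953637 − 369.1641·0.568041·0.833098 = 340.397104
B₀ = V₀ − E₀ = 540.1408 − 340.397104 = 199.743696
spread = −(1/T)·ln(B₀/D) − r = −(1/7.2138)·ln(199.743696/369.1641) − 0.0784 = 0.00674323
in basis points: 0.00674323 × 10⁴ = 67.4323 bp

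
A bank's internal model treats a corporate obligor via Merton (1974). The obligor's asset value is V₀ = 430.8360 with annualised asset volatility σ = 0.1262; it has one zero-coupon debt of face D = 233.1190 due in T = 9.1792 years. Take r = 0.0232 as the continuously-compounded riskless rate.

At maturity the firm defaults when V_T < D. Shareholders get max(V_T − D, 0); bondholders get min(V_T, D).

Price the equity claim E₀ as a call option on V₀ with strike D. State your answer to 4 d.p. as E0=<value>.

E0=243.0135

d₁ = [ln(V₀/D) + (r + σ²/2)T] / (σ√T)
   = [ln(430.8360/233.1190) + (0.0232 + 0.5·0.1262²)·9.1792] / (0.1262·√9.1792)
   = [0.614178 + 0.286053] / 0.382351 = 2.354467
d₂ = d₁ − σ√T = 2.354467 − 0.382351 = 1.972116
N(d₁) = 0.990725,  N(d₂) = 0.975702,  e^(−rT) = 0.808191
E₀ = V₀·N(d₁) − D·e^(−rT)·N(d₂)
   = 430.8360·0.990725 − 233.1190·0.808191·0.975702 = 243.013464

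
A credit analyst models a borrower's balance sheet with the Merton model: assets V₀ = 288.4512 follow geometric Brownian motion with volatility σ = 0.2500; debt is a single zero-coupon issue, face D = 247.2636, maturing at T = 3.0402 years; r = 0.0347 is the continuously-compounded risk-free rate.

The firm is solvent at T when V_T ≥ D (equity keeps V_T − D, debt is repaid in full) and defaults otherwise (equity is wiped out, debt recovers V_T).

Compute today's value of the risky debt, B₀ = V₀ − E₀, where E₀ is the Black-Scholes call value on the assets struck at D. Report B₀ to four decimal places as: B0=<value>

d₁ = [ln(V₀/D) + (r + σ²/2)T] / (σ√T)
   = [ln(288.4512/247.2636) + (0.0347 + 0.5·0.2500²)·3.0402] / (0.2500·√3.0402)
   = [0.154071 + 0.200501] / 0.435904 = 0.813418
d₂ = d₁ − σ√T = 0.813418 − 0.435904 = 0.377513
N(d₁) = 0.792011,  N(d₂) = 0.647104,  e^(−rT) = 0.899879
E₀ = V₀·N(d₁) − D·e^(−rT)·N(d₂)
   = 288.4512·0.792011 − 247.2636·0.899879·0.647104 = 84.471059
B₀ = V₀ − E₀ = 288.4512 − 84.471059 = 203.980141

B0=203.9801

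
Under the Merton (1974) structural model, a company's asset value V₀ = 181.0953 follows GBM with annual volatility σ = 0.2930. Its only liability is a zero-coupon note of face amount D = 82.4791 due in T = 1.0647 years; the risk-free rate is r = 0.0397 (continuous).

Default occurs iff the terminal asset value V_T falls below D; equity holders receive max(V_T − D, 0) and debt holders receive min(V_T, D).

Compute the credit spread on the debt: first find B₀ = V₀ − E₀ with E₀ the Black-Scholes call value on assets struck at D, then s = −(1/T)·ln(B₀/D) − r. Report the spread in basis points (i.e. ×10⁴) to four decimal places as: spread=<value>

d₁ = [ln(V₀/D) + (r + σ²/2)T] / (σ√T)
   = [ln(181.0953/82.4791) + (0.0397 + 0.5·0.2930²)·1.0647] / (0.2930·√1.0647)
   = [0.786478 + 0.087970] / 0.302330 = 2.892365
d₂ = d₁ − σ√T = 2.892365 − 0.302330 = 2.590035
N(d₁) = 0.998088,  N(d₂) = 0.995202,  e^(−rT) = 0.958612
E₀ = V₀·N(d₁) − D·e^(−rT)·N(d₂)
   = 181.0953·0.998088 − 82.4791·0.958612·0.995202 = 102.062991
B₀ = V₀ − E₀ = 181.0953 − 102.062991 = 79.032309
spread = −(1/T)·ln(B₀/D) − r = −(1/1.0647)·ln(79.032309/82.4791) − 0.0397 = 0.00039410
in basis points: 0.00039410 × 10⁴ = 3.9410 bp

spread=3.9410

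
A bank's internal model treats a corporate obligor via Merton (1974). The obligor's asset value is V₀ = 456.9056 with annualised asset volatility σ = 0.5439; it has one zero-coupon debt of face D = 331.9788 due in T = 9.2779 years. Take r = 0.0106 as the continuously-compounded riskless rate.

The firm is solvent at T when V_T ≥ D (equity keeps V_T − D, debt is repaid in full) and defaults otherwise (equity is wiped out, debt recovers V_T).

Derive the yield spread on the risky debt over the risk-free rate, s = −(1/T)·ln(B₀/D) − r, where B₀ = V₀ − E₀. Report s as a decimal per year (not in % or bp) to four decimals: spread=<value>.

d₁ = [ln(V₀/D) + (r + σ²/2)T] / (σ√T)
   = [ln(456.9056/331.9788) + (0.0106 + 0.5·0.5439²)·9.2779] / (0.5439·√9.2779)
   = [0.319406 + 1.470673] / 1.656700 = 1.080509
d₂ = d₁ − σ√T = 1.080509 − 1.656700 = -0.576191
N(d₁) = 0.860042,  N(d₂) = 0.282243,  e^(−rT) = 0.906335
E₀ = V₀·N(d₁) − D·e^(−rT)·N(d₂)
   = 456.9056·0.860042 − 331.9788·0.906335·0.282243 = 308.035650
B₀ = V₀ − E₀ = 456.9056 − 308.035650 = 148.869950
spread = −(1/T)·ln(B₀/D) − r = −(1/9.2779)·ln(148.869950/331.9788) − 0.0106 = 0.07584176

spread=0.0758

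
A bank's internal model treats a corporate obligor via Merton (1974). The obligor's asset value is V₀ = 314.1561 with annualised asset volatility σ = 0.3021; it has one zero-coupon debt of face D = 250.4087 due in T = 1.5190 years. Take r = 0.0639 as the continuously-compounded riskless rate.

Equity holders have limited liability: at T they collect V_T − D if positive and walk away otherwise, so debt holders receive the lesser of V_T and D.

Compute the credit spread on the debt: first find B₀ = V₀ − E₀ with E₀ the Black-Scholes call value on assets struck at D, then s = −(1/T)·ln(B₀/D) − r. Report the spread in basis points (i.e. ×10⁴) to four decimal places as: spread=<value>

spread=309.7910

d₁ = [ln(V₀/D) + (r + σ²/2)T] / (σ√T)
   = [ln(314.1561/250.4087) + (0.0639 + 0.5·0.3021²)·1.5190] / (0.3021·√1.5190)
   = [0.226796 + 0.166379] / 0.372331 = 1.055982
d₂ = d₁ − σ√T = 1.055982 − 0.372331 = 0.683650
N(d₁) = 0.854512,  N(d₂) = 0.752902,  e^(−rT) = 0.907498
E₀ = V₀·N(d₁) − D·e^(−rT)·N(d₂)
   = 314.1561·0.854512 − 250.4087·0.907498·0.752902 = 97.356585
B₀ = V₀ − E₀ = 314.1561 − 97.356585 = 216.799515
spread = −(1/T)·ln(B₀/D) − r = −(1/1.5190)·ln(216.799515/250.4087) − 0.0639 = 0.03097910
in basis points: 0.03097910 × 10⁴ = 309.7910 bp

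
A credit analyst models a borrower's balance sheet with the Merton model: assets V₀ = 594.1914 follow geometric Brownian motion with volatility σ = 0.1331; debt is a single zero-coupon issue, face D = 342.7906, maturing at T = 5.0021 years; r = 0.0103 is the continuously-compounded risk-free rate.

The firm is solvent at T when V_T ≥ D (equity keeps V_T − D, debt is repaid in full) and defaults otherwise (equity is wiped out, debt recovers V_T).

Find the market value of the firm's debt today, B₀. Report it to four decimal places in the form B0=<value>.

d₁ = [ln(V₀/D) + (r + σ²/2)T] / (σ√T)
   = [ln(594.1914/342.7906) + (0.0103 + 0.5·0.1331²)·5.0021] / (0.1331·√5.0021)
   = [0.550082 + 0.095829] / 0.297683 = 2.169794
d₂ = d₁ − σ√T = 2.169794 − 0.297683 = 1.872110
N(d₁) = 0.984989,  N(d₂) = 0.969404,  e^(−rT) = 0.949783
E₀ = V₀·N(d₁) − D·e^(−rT)·N(d₂)
   = 594.1914·0.984989 − 342.7906·0.949783·0.969404 = 269.656363
B₀ = V₀ − E₀ = 594.1914 − 269.656363 = 324.535037

B0=324.5350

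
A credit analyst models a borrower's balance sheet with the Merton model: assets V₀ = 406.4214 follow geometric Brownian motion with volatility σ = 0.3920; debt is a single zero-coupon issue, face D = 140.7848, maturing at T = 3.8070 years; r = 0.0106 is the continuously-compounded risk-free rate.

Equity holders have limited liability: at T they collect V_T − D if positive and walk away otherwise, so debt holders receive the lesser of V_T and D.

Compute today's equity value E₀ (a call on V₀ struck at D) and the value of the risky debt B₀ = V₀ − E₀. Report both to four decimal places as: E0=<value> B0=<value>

E0=276.9304 B0=129.4910

d₁ = [ln(V₀/D) + (r + σ²/2)T] / (σ√T)
   = [ln(406.4214/140.7848) + (0.0106 + 0.5·0.3920²)·3.8070] / (0.3920·√3.8070)
   = [1.060158 + 0.332854] / 0.764852 = 1.821282
d₂ = d₁ − σ√T = 1.821282 − 0.764852 = 1.056430
N(d₁) = 0.965718,  N(d₂) = 0.854614,  e^(−rT) = 0.960449
E₀ = V₀·N(d₁) − D·e^(−rT)·N(d₂)
   = 406.4214·0.965718 − 140.7848·0.960449·0.854614 = 276.930414
B₀ = V₀ − E₀ = 406.4214 − 276.930414 = 129.490986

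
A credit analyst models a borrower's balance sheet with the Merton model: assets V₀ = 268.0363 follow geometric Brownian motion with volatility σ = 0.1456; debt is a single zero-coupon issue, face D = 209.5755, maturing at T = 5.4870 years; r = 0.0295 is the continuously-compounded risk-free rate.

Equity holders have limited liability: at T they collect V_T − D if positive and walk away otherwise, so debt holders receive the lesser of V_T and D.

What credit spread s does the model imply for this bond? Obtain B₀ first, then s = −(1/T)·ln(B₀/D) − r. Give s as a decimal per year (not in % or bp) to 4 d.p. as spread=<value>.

spread=0.0043

d₁ = [ln(V₀/D) + (r + σ²/2)T] / (σ√T)
   = [ln(268.0363/209.5755) + (0.0295 + 0.5·0.1456²)·5.4870] / (0.1456·√5.4870)
   = [0.246038 + 0.220027] / 0.341058 = 1.366526
d₂ = d₁ − σ√T = 1.366526 − 0.341058 = 1.025468
N(d₁) = 0.914113,  N(d₂) = 0.847429,  e^(−rT) = 0.850555
E₀ = V₀·N(d₁) − D·e^(−rT)·N(d₂)
   = 268.0363·0.914113 − 209.5755·0.850555·0.847429 = 93.956708
B₀ = V₀ − E₀ = 268.0363 − 93.956708 = 174.079592
spread = −(1/T)·ln(B₀/D) − r = −(1/5.4870)·ln(174.079592/209.5755) − 0.0295 = 0.00432020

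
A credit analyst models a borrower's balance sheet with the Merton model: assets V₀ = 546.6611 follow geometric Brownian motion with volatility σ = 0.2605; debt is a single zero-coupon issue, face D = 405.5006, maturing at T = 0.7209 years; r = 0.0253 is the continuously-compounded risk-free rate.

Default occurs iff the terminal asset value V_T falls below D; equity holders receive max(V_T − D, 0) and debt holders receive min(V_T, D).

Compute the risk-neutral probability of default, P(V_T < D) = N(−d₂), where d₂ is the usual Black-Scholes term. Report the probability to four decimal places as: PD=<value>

d₁ = [ln(V₀/D) + (r + σ²/2)T] / (σ√T)
   = [ln(546.6611/405.5006) + (0.0253 + 0.5·0.2605²)·0.7209] / (0.2605·√0.7209)
   = [0.298707 + 0.042699] / 0.221180 = 1.543567
d₂ = d₁ − σ√T = 1.543567 − 0.221180 = 1.322387
risk-neutral PD = N(−d₂) = N(-1.322387) = 0.093020

PD=0.0930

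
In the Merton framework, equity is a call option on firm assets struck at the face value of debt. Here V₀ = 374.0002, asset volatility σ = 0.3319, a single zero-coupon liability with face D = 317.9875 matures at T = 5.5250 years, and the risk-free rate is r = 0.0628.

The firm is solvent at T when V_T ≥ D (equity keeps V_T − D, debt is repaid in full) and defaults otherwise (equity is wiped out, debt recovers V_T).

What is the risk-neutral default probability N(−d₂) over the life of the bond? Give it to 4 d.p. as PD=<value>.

PD=0.3964

d₁ = [ln(V₀/D) + (r + σ²/2)T] / (σ√T)
   = [ln(374.0002/317.9875) + (0.0628 + 0.5·0.3319²)·5.5250] / (0.3319·√5.5250)
   = [0.162244 + 0.651280] / 0.780142 = 1.042791
d₂ = d₁ − σ√T = 1.042791 − 0.780142 = 0.262650
risk-neutral PD = N(−d₂) = N(-0.262650) = 0.396410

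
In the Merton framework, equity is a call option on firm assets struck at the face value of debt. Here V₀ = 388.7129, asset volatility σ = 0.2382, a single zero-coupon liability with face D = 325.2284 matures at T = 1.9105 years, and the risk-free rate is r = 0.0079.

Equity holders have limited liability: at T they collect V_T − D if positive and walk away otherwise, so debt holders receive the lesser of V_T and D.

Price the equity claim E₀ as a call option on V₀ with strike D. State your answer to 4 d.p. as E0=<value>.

d₁ = [ln(V₀/D) + (r + σ²/2)T] / (σ√T)
   = [ln(388.7129/325.2284) + (0.0079 + 0.5·0.2382²)·1.9105] / (0.2382·√1.9105)
   = [0.178313 + 0.069293] / 0.329242 = 0.752050
d₂ = d₁ − σ√T = 0.752050 − 0.329242 = 0.422808
N(d₁) = 0.773989,  N(d₂) = 0.663782,  e^(−rT) = 0.985020
E₀ = V₀·N(d₁) − D·e^(−rT)·N(d₂)
   = 388.7129·0.773989 − 325.2284·0.985020·0.663782 = 88.212659

E0=88.2127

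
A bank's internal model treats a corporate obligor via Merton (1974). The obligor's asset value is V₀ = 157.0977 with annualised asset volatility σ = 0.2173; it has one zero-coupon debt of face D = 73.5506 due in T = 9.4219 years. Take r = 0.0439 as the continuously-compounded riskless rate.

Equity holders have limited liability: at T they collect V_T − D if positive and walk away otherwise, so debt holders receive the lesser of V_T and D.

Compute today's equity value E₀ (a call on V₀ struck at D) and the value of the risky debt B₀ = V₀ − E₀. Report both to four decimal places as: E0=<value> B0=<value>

d₁ = [ln(V₀/D) + (r + σ²/2)T] / (σ√T)
   = [ln(157.0977/73.5506) + (0.0439 + 0.5·0.2173²)·9.4219] / (0.2173·√9.4219)
   = [0.758894 + 0.636069] / 0.667005 = 2.091384
d₂ = d₁ − σ√T = 2.091384 − 0.667005 = 1.424380
N(d₁) = 0.981753,  N(d₂) = 0.922832,  e^(−rT) = 0.661251
E₀ = V₀·N(d₁) − D·e^(−rT)·N(d₂)
   = 157.0977·0.981753 − 73.5506·0.661251·0.922832 = 109.348856
B₀ = V₀ − E₀ = 157.0977 − 109.348856 = 47.748844

E0=109.3489 B0=47.7488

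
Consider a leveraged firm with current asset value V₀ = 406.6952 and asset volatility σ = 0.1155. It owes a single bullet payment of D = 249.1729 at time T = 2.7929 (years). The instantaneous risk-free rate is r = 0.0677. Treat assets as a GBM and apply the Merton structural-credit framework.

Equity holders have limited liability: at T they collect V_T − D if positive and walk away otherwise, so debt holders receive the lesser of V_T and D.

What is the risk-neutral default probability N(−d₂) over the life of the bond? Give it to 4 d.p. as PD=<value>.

PD=0.0003

d₁ = [ln(V₀/D) + (r + σ²/2)T] / (σ√T)
   = [ln(406.6952/249.1729) + (0.0677 + 0.5·0.1155²)·2.7929] / (0.1155·√2.7929)
   = [0.489917 + 0.207708] / 0.193023 = 3.614203
d₂ = d₁ − σ√T = 3.614203 − 0.193023 = 3.421180
risk-neutral PD = N(−d₂) = N(-3.421180) = 0.000312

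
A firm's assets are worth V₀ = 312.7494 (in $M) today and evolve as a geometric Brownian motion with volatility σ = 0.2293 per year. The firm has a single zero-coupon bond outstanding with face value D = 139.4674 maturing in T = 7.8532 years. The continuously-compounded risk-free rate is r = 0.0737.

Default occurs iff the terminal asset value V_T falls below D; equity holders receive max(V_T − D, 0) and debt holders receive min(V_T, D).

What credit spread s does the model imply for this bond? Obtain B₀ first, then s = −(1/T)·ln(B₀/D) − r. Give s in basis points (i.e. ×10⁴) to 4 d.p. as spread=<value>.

d₁ = [ln(V₀/D) + (r + σ²/2)T] / (σ√T)
   = [ln(312.7494/139.4674) + (0.0737 + 0.5·0.2293²)·7.8532] / (0.2293·√7.8532)
   = [0.807571 + 0.785236] / 0.642580 = 2.478767
d₂ = d₁ − σ√T = 2.478767 − 0.642580 = 1.836187
N(d₁) = 0.993408,  N(d₂) = 0.966835,  e^(−rT) = 0.560581
E₀ = V₀·N(d₁) − D·e^(−rT)·N(d₂)
   = 312.7494·0.993408 − 139.4674·0.560581·0.966835 = 235.097903
B₀ = V₀ − E₀ = 312.7494 − 235.097903 = 77.651497
spread = −(1/T)·ln(B₀/D) − r = −(1/7.8532)·ln(77.651497/139.4674) − 0.0737 = 0.00086834
in basis points: 0.00086834 × 10⁴ = 8.6834 bp

spread=8.6834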